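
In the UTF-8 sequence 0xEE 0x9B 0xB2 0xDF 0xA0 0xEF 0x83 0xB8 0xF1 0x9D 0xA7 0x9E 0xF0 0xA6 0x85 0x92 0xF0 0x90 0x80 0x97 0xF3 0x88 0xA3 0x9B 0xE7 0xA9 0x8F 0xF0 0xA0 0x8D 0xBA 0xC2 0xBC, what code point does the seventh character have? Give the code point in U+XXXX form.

U+C88DB

Offset 0: leading byte 0xEE = 11101110 → 3-byte char #1 = EE 9B B2.
Offset 3: leading byte 0xDF = 11011111 → 2-byte char #2 = DF A0.
Offset 5: leading byte 0xEF = 11101111 → 3-byte char #3 = EF 83 B8.
Offset 8: leading byte 0xF1 = 11110001 → 4-byte char #4 = F1 9D A7 9E.
Offset 12: leading byte 0xF0 = 11110000 → 4-byte char #5 = F0 A6 85 92.
Offset 16: leading byte 0xF0 = 11110000 → 4-byte char #6 = F0 90 80 97.
Offset 20: leading byte 0xF3 = 11110011 → 4-byte char #7 = F3 88 A3 9B.
Leading byte 0xF3 = 11110011 matches 11110xxx → 4-byte sequence.
Byte 1: 0xF3 = 11110011, payload 011 (3 bits).
Byte 2: 0x88 = 10001000 (10xxxxxx ✓), payload 001000.
Byte 3: 0xA3 = 10100011 (10xxxxxx ✓), payload 100011.
Byte 4: 0x9B = 10011011 (10xxxxxx ✓), payload 011011.
Concatenate: 011001000100011011011 = 0xC88DB (21 bits → U+C88DB).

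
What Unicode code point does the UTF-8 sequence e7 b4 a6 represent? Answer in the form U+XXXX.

U+7D26

Leading byte 0xE7 = 11100111 matches 1110xxxx → 3-byte sequence.
Byte 1: 0xE7 = 11100111, payload 0111 (4 bits).
Byte 2: 0xB4 = 10110100 (10xxxxxx ✓), payload 110100.
Byte 3: 0xA6 = 10100110 (10xxxxxx ✓), payload 100110.
Concatenate: 0111110100100110 = 0x7D26 (16 bits → U+7D26).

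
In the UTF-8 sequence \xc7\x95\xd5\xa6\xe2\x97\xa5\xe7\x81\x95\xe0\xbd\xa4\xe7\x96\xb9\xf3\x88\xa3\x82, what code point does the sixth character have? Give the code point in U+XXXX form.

U+75B9

Offset 0: leading byte 0xC7 = 11000111 → 2-byte char #1 = C7 95.
Offset 2: leading byte 0xD5 = 11010101 → 2-byte char #2 = D5 A6.
Offset 4: leading byte 0xE2 = 11100010 → 3-byte char #3 = E2 97 A5.
Offset 7: leading byte 0xE7 = 11100111 → 3-byte char #4 = E7 81 95.
Offset 10: leading byte 0xE0 = 11100000 → 3-byte char #5 = E0 BD A4.
Offset 13: leading byte 0xE7 = 11100111 → 3-byte char #6 = E7 96 B9.
Leading byte 0xE7 = 11100111 matches 1110xxxx → 3-byte sequence.
Byte 1: 0xE7 = 11100111, payload 0111 (4 bits).
Byte 2: 0x96 = 10010110 (10xxxxxx ✓), payload 010110.
Byte 3: 0xB9 = 10111001 (10xxxxxx ✓), payload 111001.
Concatenate: 0111010110111001 = 0x75B9 (16 bits → U+75B9).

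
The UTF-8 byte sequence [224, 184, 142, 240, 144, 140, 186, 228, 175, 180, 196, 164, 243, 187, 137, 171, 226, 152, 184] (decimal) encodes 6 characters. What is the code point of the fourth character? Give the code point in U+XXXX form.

Offset 0: leading byte 0xE0 = 11100000 → 3-byte char #1 = E0 B8 8E.
Offset 3: leading byte 0xF0 = 11110000 → 4-byte char #2 = F0 90 8C BA.
Offset 7: leading byte 0xE4 = 11100100 → 3-byte char #3 = E4 AF B4.
Offset 10: leading byte 0xC4 = 11000100 → 2-byte char #4 = C4 A4.
Leading byte 0xC4 = 11000100 matches 110xxxxx → 2-byte sequence.
Byte 1: 0xC4 = 11000100, payload 00100 (5 bits).
Byte 2: 0xA4 = 10100100 (10xxxxxx ✓), payload 100100.
Concatenate: 00100100100 = 0x124 (11 bits → U+0124).

U+0124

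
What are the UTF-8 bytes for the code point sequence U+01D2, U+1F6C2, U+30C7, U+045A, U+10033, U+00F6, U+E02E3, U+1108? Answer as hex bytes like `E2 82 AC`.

C7 92 F0 9F 9B 82 E3 83 87 D1 9A F0 90 80 B3 C3 B6 F3 A0 8B A3 E1 84 88

U+01D2: 2-byte form → C7 92.
U+1F6C2: 4-byte form → F0 9F 9B 82.
U+30C7: 3-byte form → E3 83 87.
U+045A: 2-byte form → D1 9A.
U+10033: 4-byte form → F0 90 80 B3.
U+00F6: 2-byte form → C3 B6.
U+E02E3: 4-byte form → F3 A0 8B A3.
U+1108: 3-byte form → E1 84 88.
Concatenated (24 bytes): C7 92 F0 9F 9B 82 E3 83 87 D1 9A F0 90 80 B3 C3 B6 F3 A0 8B A3 E1 84 88.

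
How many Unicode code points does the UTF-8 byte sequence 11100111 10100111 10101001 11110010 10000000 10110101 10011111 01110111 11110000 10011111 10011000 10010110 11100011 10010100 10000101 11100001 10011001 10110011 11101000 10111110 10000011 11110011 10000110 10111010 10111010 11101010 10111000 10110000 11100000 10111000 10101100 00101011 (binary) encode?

11

Byte at offset 0: 0xE7 = 11100111 → 3-byte char (#1). Advance 3.
Byte at offset 3: 0xF2 = 11110010 → 4-byte char (#2). Advance 4.
Byte at offset 7: 0x77 = 01110111 → 1-byte char (#3). Advance 1.
Byte at offset 8: 0xF0 = 11110000 → 4-byte char (#4). Advance 4.
Byte at offset 12: 0xE3 = 11100011 → 3-byte char (#5). Advance 3.
Byte at offset 15: 0xE1 = 11100001 → 3-byte char (#6). Advance 3.
Byte at offset 18: 0xE8 = 11101000 → 3-byte char (#7). Advance 3.
Byte at offset 21: 0xF3 = 11110011 → 4-byte char (#8). Advance 4.
Byte at offset 25: 0xEA = 11101010 → 3-byte char (#9). Advance 3.
Byte at offset 28: 0xE0 = 11100000 → 3-byte char (#10). Advance 3.
Byte at offset 31: 0x2B = 00101011 → 1-byte char (#11). Advance 1.
Reached end at offset 32 after 11 code points.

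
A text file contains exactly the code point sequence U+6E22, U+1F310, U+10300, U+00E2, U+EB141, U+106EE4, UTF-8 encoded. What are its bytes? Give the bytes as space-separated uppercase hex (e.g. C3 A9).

U+6E22: 3-byte form → E6 B8 A2.
U+1F310: 4-byte form → F0 9F 8C 90.
U+10300: 4-byte form → F0 90 8C 80.
U+00E2: 2-byte form → C3 A2.
U+EB141: 4-byte form → F3 AB 85 81.
U+106EE4: 4-byte form → F4 86 BB A4.
Concatenated (21 bytes): E6 B8 A2 F0 9F 8C 90 F0 90 8C 80 C3 A2 F3 AB 85 81 F4 86 BB A4.

E6 B8 A2 F0 9F 8C 90 F0 90 8C 80 C3 A2 F3 AB 85 81 F4 86 BB A4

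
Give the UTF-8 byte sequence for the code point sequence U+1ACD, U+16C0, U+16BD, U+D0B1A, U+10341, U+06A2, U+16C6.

U+1ACD: 3-byte form → E1 AB 8D.
U+16C0: 3-byte form → E1 9B 80.
U+16BD: 3-byte form → E1 9A BD.
U+D0B1A: 4-byte form → F3 90 AC 9A.
U+10341: 4-byte form → F0 90 8D 81.
U+06A2: 2-byte form → DA A2.
U+16C6: 3-byte form → E1 9B 86.
Concatenated (22 bytes): E1 AB 8D E1 9B 80 E1 9A BD F3 90 AC 9A F0 90 8D 81 DA A2 E1 9B 86.

E1 AB 8D E1 9B 80 E1 9A BD F3 90 AC 9A F0 90 8D 81 DA A2 E1 9B 86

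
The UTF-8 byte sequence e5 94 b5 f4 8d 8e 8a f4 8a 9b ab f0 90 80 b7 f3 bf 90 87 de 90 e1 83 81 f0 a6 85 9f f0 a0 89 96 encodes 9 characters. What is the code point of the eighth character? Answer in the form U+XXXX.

Offset 0: leading byte 0xE5 = 11100101 → 3-byte char #1 = E5 94 B5.
Offset 3: leading byte 0xF4 = 11110100 → 4-byte char #2 = F4 8D 8E 8A.
Offset 7: leading byte 0xF4 = 11110100 → 4-byte char #3 = F4 8A 9B AB.
Offset 11: leading byte 0xF0 = 11110000 → 4-byte char #4 = F0 90 80 B7.
Offset 15: leading byte 0xF3 = 11110011 → 4-byte char #5 = F3 BF 90 87.
Offset 19: leading byte 0xDE = 11011110 → 2-byte char #6 = DE 90.
Offset 21: leading byte 0xE1 = 11100001 → 3-byte char #7 = E1 83 81.
Offset 24: leading byte 0xF0 = 11110000 → 4-byte char #8 = F0 A6 85 9F.
Leading byte 0xF0 = 11110000 matches 11110xxx → 4-byte sequence.
Byte 1: 0xF0 = 11110000, payload 000 (3 bits).
Byte 2: 0xA6 = 10100110 (10xxxxxx ✓), payload 100110.
Byte 3: 0x85 = 10000101 (10xxxxxx ✓), payload 000101.
Byte 4: 0x9F = 10011111 (10xxxxxx ✓), payload 011111.
Concatenate: 000100110000101011111 = 0x2615F (21 bits → U+2615F).

U+2615F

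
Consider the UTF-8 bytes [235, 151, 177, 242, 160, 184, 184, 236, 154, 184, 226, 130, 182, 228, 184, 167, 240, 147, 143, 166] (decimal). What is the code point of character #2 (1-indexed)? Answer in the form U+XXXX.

U+A0E38

Offset 0: leading byte 0xEB = 11101011 → 3-byte char #1 = EB 97 B1.
Offset 3: leading byte 0xF2 = 11110010 → 4-byte char #2 = F2 A0 B8 B8.
Leading byte 0xF2 = 11110010 matches 11110xxx → 4-byte sequence.
Byte 1: 0xF2 = 11110010, payload 010 (3 bits).
Byte 2: 0xA0 = 10100000 (10xxxxxx ✓), payload 100000.
Byte 3: 0xB8 = 10111000 (10xxxxxx ✓), payload 111000.
Byte 4: 0xB8 = 10111000 (10xxxxxx ✓), payload 111000.
Concatenate: 010100000111000111000 = 0xA0E38 (21 bits → U+A0E38).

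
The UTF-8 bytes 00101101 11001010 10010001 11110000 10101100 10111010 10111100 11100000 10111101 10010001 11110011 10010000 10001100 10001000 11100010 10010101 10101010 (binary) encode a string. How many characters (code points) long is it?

6

Byte at offset 0: 0x2D = 00101101 → 1-byte char (#1). Advance 1.
Byte at offset 1: 0xCA = 11001010 → 2-byte char (#2). Advance 2.
Byte at offset 3: 0xF0 = 11110000 → 4-byte char (#3). Advance 4.
Byte at offset 7: 0xE0 = 11100000 → 3-byte char (#4). Advance 3.
Byte at offset 10: 0xF3 = 11110011 → 4-byte char (#5). Advance 4.
Byte at offset 14: 0xE2 = 11100010 → 3-byte char (#6). Advance 3.
Reached end at offset 17 after 6 code points.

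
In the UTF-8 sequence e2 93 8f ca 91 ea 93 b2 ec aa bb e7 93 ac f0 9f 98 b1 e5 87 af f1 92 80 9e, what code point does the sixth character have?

Offset 0: leading byte 0xE2 = 11100010 → 3-byte char #1 = E2 93 8F.
Offset 3: leading byte 0xCA = 11001010 → 2-byte char #2 = CA 91.
Offset 5: leading byte 0xEA = 11101010 → 3-byte char #3 = EA 93 B2.
Offset 8: leading byte 0xEC = 11101100 → 3-byte char #4 = EC AA BB.
Offset 11: leading byte 0xE7 = 11100111 → 3-byte char #5 = E7 93 AC.
Offset 14: leading byte 0xF0 = 11110000 → 4-byte char #6 = F0 9F 98 B1.
Leading byte 0xF0 = 11110000 matches 11110xxx → 4-byte sequence.
Byte 1: 0xF0 = 11110000, payload 000 (3 bits).
Byte 2: 0x9F = 10011111 (10xxxxxx ✓), payload 011111.
Byte 3: 0x98 = 10011000 (10xxxxxx ✓), payload 011000.
Byte 4: 0xB1 = 10110001 (10xxxxxx ✓), payload 110001.
Concatenate: 000011111011000110001 = 0x1F631 (21 bits → U+1F631).

U+1F631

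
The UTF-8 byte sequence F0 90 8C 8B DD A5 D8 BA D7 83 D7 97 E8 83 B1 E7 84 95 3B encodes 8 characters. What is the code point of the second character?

Offset 0: leading byte 0xF0 = 11110000 → 4-byte char #1 = F0 90 8C 8B.
Offset 4: leading byte 0xDD = 11011101 → 2-byte char #2 = DD A5.
Leading byte 0xDD = 11011101 matches 110xxxxx → 2-byte sequence.
Byte 1: 0xDD = 11011101, payload 11101 (5 bits).
Byte 2: 0xA5 = 10100101 (10xxxxxx ✓), payload 100101.
Concatenate: 11101100101 = 0x765 (11 bits → U+0765).

U+0765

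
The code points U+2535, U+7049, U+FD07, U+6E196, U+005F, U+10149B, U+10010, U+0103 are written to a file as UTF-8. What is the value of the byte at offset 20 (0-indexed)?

0x80

U+2535 → 3-byte form E2 94 B5 at offsets 0–2.
U+7049 → 3-byte form E7 81 89 at offsets 3–5.
U+FD07 → 3-byte form EF B4 87 at offsets 6–8.
U+6E196 → 4-byte form F1 AE 86 96 at offsets 9–12.
U+005F → 1-byte form 5F at offsets 13–13.
U+10149B → 4-byte form F4 81 92 9B at offsets 14–17.
U+10010 → 4-byte form F0 90 80 90 at offsets 18–21.
Offset 20 falls in char 7's range; it's byte 3 of F0 90 80 90 = 0x80.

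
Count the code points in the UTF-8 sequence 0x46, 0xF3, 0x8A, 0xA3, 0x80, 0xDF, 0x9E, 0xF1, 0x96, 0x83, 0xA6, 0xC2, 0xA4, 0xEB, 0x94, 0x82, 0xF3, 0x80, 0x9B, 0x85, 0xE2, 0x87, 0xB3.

8

Byte at offset 0: 0x46 = 01000110 → 1-byte char (#1). Advance 1.
Byte at offset 1: 0xF3 = 11110011 → 4-byte char (#2). Advance 4.
Byte at offset 5: 0xDF = 11011111 → 2-byte char (#3). Advance 2.
Byte at offset 7: 0xF1 = 11110001 → 4-byte char (#4). Advance 4.
Byte at offset 11: 0xC2 = 11000010 → 2-byte char (#5). Advance 2.
Byte at offset 13: 0xEB = 11101011 → 3-byte char (#6). Advance 3.
Byte at offset 16: 0xF3 = 11110011 → 4-byte char (#7). Advance 4.
Byte at offset 20: 0xE2 = 11100010 → 3-byte char (#8). Advance 3.
Reached end at offset 23 after 8 code points.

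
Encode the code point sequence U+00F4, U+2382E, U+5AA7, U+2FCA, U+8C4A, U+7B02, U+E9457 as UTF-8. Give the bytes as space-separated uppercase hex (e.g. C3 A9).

U+00F4: 2-byte form → C3 B4.
U+2382E: 4-byte form → F0 A3 A0 AE.
U+5AA7: 3-byte form → E5 AA A7.
U+2FCA: 3-byte form → E2 BF 8A.
U+8C4A: 3-byte form → E8 B1 8A.
U+7B02: 3-byte form → E7 AC 82.
U+E9457: 4-byte form → F3 A9 91 97.
Concatenated (22 bytes): C3 B4 F0 A3 A0 AE E5 AA A7 E2 BF 8A E8 B1 8A E7 AC 82 F3 A9 91 97.

C3 B4 F0 A3 A0 AE E5 AA A7 E2 BF 8A E8 B1 8A E7 AC 82 F3 A9 91 97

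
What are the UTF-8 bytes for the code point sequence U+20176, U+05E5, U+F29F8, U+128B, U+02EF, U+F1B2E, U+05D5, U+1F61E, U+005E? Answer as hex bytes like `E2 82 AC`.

U+20176: 4-byte form → F0 A0 85 B6.
U+05E5: 2-byte form → D7 A5.
U+F29F8: 4-byte form → F3 B2 A7 B8.
U+128B: 3-byte form → E1 8A 8B.
U+02EF: 2-byte form → CB AF.
U+F1B2E: 4-byte form → F3 B1 AC AE.
U+05D5: 2-byte form → D7 95.
U+1F61E: 4-byte form → F0 9F 98 9E.
U+005E: 1-byte form → 5E.
Concatenated (26 bytes): F0 A0 85 B6 D7 A5 F3 B2 A7 B8 E1 8A 8B CB AF F3 B1 AC AE D7 95 F0 9F 98 9E 5E.

F0 A0 85 B6 D7 A5 F3 B2 A7 B8 E1 8A 8B CB AF F3 B1 AC AE D7 95 F0 9F 98 9E 5E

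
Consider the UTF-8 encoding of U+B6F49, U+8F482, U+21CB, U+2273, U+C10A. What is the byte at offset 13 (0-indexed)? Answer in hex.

0xB3

U+B6F49 → 4-byte form F2 B6 BD 89 at offsets 0–3.
U+8F482 → 4-byte form F2 8F 92 82 at offsets 4–7.
U+21CB → 3-byte form E2 87 8B at offsets 8–10.
U+2273 → 3-byte form E2 89 B3 at offsets 11–13.
Offset 13 falls in char 4's range; it's byte 3 of E2 89 B3 = 0xB3.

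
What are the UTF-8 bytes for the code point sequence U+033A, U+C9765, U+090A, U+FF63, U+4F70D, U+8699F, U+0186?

CC BA F3 89 9D A5 E0 A4 8A EF BD A3 F1 8F 9C 8D F2 86 A6 9F C6 86

U+033A: 2-byte form → CC BA.
U+C9765: 4-byte form → F3 89 9D A5.
U+090A: 3-byte form → E0 A4 8A.
U+FF63: 3-byte form → EF BD A3.
U+4F70D: 4-byte form → F1 8F 9C 8D.
U+8699F: 4-byte form → F2 86 A6 9F.
U+0186: 2-byte form → C6 86.
Concatenated (22 bytes): CC BA F3 89 9D A5 E0 A4 8A EF BD A3 F1 8F 9C 8D F2 86 A6 9F C6 86.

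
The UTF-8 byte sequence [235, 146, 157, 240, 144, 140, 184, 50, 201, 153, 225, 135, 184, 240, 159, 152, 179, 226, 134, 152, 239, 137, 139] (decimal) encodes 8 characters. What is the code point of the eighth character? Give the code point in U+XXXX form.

U+F24B

Offset 0: leading byte 0xEB = 11101011 → 3-byte char #1 = EB 92 9D.
Offset 3: leading byte 0xF0 = 11110000 → 4-byte char #2 = F0 90 8C B8.
Offset 7: leading byte 0x32 = 00110010 → 1-byte char #3 = 32.
Offset 8: leading byte 0xC9 = 11001001 → 2-byte char #4 = C9 99.
Offset 10: leading byte 0xE1 = 11100001 → 3-byte char #5 = E1 87 B8.
Offset 13: leading byte 0xF0 = 11110000 → 4-byte char #6 = F0 9F 98 B3.
Offset 17: leading byte 0xE2 = 11100010 → 3-byte char #7 = E2 86 98.
Offset 20: leading byte 0xEF = 11101111 → 3-byte char #8 = EF 89 8B.
Leading byte 0xEF = 11101111 matches 1110xxxx → 3-byte sequence.
Byte 1: 0xEF = 11101111, payload 1111 (4 bits).
Byte 2: 0x89 = 10001001 (10xxxxxx ✓), payload 001001.
Byte 3: 0x8B = 10001011 (10xxxxxx ✓), payload 001011.
Concatenate: 1111001001001011 = 0xF24B (16 bits → U+F24B).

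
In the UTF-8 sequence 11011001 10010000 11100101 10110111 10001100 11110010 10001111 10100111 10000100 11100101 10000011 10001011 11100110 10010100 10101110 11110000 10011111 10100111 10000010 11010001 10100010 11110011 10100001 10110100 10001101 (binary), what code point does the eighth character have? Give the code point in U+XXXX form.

Offset 0: leading byte 0xD9 = 11011001 → 2-byte char #1 = D9 90.
Offset 2: leading byte 0xE5 = 11100101 → 3-byte char #2 = E5 B7 8C.
Offset 5: leading byte 0xF2 = 11110010 → 4-byte char #3 = F2 8F A7 84.
Offset 9: leading byte 0xE5 = 11100101 → 3-byte char #4 = E5 83 8B.
Offset 12: leading byte 0xE6 = 11100110 → 3-byte char #5 = E6 94 AE.
Offset 15: leading byte 0xF0 = 11110000 → 4-byte char #6 = F0 9F A7 82.
Offset 19: leading byte 0xD1 = 11010001 → 2-byte char #7 = D1 A2.
Offset 21: leading byte 0xF3 = 11110011 → 4-byte char #8 = F3 A1 B4 8D.
Leading byte 0xF3 = 11110011 matches 11110xxx → 4-byte sequence.
Byte 1: 0xF3 = 11110011, payload 011 (3 bits).
Byte 2: 0xA1 = 10100001 (10xxxxxx ✓), payload 100001.
Byte 3: 0xB4 = 10110100 (10xxxxxx ✓), payload 110100.
Byte 4: 0x8D = 10001101 (10xxxxxx ✓), payload 001101.
Concatenate: 011100001110100001101 = 0xE1D0D (21 bits → U+E1D0D).

U+E1D0D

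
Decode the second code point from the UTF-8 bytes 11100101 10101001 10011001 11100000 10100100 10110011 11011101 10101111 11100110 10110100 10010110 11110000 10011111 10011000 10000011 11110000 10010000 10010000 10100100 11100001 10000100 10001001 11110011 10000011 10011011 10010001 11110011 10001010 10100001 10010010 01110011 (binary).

Offset 0: leading byte 0xE5 = 11100101 → 3-byte char #1 = E5 A9 99.
Offset 3: leading byte 0xE0 = 11100000 → 3-byte char #2 = E0 A4 B3.
Leading byte 0xE0 = 11100000 matches 1110xxxx → 3-byte sequence.
Byte 1: 0xE0 = 11100000, payload 0000 (4 bits).
Byte 2: 0xA4 = 10100100 (10xxxxxx ✓), payload 100100.
Byte 3: 0xB3 = 10110011 (10xxxxxx ✓), payload 110011.
Concatenate: 0000100100110011 = 0x933 (16 bits → U+0933).

U+0933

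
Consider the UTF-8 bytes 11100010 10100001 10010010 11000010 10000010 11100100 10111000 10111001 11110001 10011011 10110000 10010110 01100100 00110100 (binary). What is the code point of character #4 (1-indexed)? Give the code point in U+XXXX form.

U+5BC16

Offset 0: leading byte 0xE2 = 11100010 → 3-byte char #1 = E2 A1 92.
Offset 3: leading byte 0xC2 = 11000010 → 2-byte char #2 = C2 82.
Offset 5: leading byte 0xE4 = 11100100 → 3-byte char #3 = E4 B8 B9.
Offset 8: leading byte 0xF1 = 11110001 → 4-byte char #4 = F1 9B B0 96.
Leading byte 0xF1 = 11110001 matches 11110xxx → 4-byte sequence.
Byte 1: 0xF1 = 11110001, payload 001 (3 bits).
Byte 2: 0x9B = 10011011 (10xxxxxx ✓), payload 011011.
Byte 3: 0xB0 = 10110000 (10xxxxxx ✓), payload 110000.
Byte 4: 0x96 = 10010110 (10xxxxxx ✓), payload 010110.
Concatenate: 001011011110000010110 = 0x5BC16 (21 bits → U+5BC16).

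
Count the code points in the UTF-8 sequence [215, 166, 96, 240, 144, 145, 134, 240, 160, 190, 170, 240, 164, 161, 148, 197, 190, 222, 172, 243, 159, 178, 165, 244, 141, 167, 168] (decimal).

Byte at offset 0: 0xD7 = 11010111 → 2-byte char (#1). Advance 2.
Byte at offset 2: 0x60 = 01100000 → 1-byte char (#2). Advance 1.
Byte at offset 3: 0xF0 = 11110000 → 4-byte char (#3). Advance 4.
Byte at offset 7: 0xF0 = 11110000 → 4-byte char (#4). Advance 4.
Byte at offset 11: 0xF0 = 11110000 → 4-byte char (#5). Advance 4.
Byte at offset 15: 0xC5 = 11000101 → 2-byte char (#6). Advance 2.
Byte at offset 17: 0xDE = 11011110 → 2-byte char (#7). Advance 2.
Byte at offset 19: 0xF3 = 11110011 → 4-byte char (#8). Advance 4.
Byte at offset 23: 0xF4 = 11110100 → 4-byte char (#9). Advance 4.
Reached end at offset 27 after 9 code points.

9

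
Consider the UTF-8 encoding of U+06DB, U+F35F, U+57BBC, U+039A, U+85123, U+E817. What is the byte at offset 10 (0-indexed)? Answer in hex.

0x9A

U+06DB → 2-byte form DB 9B at offsets 0–1.
U+F35F → 3-byte form EF 8D 9F at offsets 2–4.
U+57BBC → 4-byte form F1 97 AE BC at offsets 5–8.
U+039A → 2-byte form CE 9A at offsets 9–10.
Offset 10 falls in char 4's range; it's byte 2 of CE 9A = 0x9A.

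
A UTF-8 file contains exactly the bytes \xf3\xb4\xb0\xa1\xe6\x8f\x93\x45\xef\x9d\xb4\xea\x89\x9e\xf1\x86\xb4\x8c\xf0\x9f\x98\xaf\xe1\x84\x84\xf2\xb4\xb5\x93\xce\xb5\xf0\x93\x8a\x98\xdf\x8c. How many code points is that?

Byte at offset 0: 0xF3 = 11110011 → 4-byte char (#1). Advance 4.
Byte at offset 4: 0xE6 = 11100110 → 3-byte char (#2). Advance 3.
Byte at offset 7: 0x45 = 01000101 → 1-byte char (#3). Advance 1.
Byte at offset 8: 0xEF = 11101111 → 3-byte char (#4). Advance 3.
Byte at offset 11: 0xEA = 11101010 → 3-byte char (#5). Advance 3.
Byte at offset 14: 0xF1 = 11110001 → 4-byte char (#6). Advance 4.
Byte at offset 18: 0xF0 = 11110000 → 4-byte char (#7). Advance 4.
Byte at offset 22: 0xE1 = 11100001 → 3-byte char (#8). Advance 3.
Byte at offset 25: 0xF2 = 11110010 → 4-byte char (#9). Advance 4.
Byte at offset 29: 0xCE = 11001110 → 2-byte char (#10). Advance 2.
Byte at offset 31: 0xF0 = 11110000 → 4-byte char (#11). Advance 4.
Byte at offset 35: 0xDF = 11011111 → 2-byte char (#12). Advance 2.
Reached end at offset 37 after 12 code points.

12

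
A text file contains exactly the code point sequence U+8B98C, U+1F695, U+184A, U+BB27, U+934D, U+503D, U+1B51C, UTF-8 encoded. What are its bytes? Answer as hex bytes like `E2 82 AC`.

U+8B98C: 4-byte form → F2 8B A6 8C.
U+1F695: 4-byte form → F0 9F 9A 95.
U+184A: 3-byte form → E1 A1 8A.
U+BB27: 3-byte form → EB AC A7.
U+934D: 3-byte form → E9 8D 8D.
U+503D: 3-byte form → E5 80 BD.
U+1B51C: 4-byte form → F0 9B 94 9C.
Concatenated (24 bytes): F2 8B A6 8C F0 9F 9A 95 E1 A1 8A EB AC A7 E9 8D 8D E5 80 BD F0 9B 94 9C.

F2 8B A6 8C F0 9F 9A 95 E1 A1 8A EB AC A7 E9 8D 8D E5 80 BD F0 9B 94 9C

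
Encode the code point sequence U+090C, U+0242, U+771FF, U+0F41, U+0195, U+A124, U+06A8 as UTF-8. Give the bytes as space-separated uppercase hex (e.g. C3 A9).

E0 A4 8C C9 82 F1 B7 87 BF E0 BD 81 C6 95 EA 84 A4 DA A8

U+090C: 3-byte form → E0 A4 8C.
U+0242: 2-byte form → C9 82.
U+771FF: 4-byte form → F1 B7 87 BF.
U+0F41: 3-byte form → E0 BD 81.
U+0195: 2-byte form → C6 95.
U+A124: 3-byte form → EA 84 A4.
U+06A8: 2-byte form → DA A8.
Concatenated (19 bytes): E0 A4 8C C9 82 F1 B7 87 BF E0 BD 81 C6 95 EA 84 A4 DA A8.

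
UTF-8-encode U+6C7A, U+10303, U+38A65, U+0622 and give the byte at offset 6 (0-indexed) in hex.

U+6C7A → 3-byte form E6 B1 BA at offsets 0–2.
U+10303 → 4-byte form F0 90 8C 83 at offsets 3–6.
Offset 6 falls in char 2's range; it's byte 4 of F0 90 8C 83 = 0x83.

0x83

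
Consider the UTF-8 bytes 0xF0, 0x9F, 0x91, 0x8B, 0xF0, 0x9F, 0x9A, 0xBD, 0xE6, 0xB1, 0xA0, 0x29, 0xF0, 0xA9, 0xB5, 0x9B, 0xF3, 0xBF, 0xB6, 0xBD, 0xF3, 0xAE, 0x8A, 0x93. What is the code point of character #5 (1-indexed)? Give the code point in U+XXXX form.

U+29D5B

Offset 0: leading byte 0xF0 = 11110000 → 4-byte char #1 = F0 9F 91 8B.
Offset 4: leading byte 0xF0 = 11110000 → 4-byte char #2 = F0 9F 9A BD.
Offset 8: leading byte 0xE6 = 11100110 → 3-byte char #3 = E6 B1 A0.
Offset 11: leading byte 0x29 = 00101001 → 1-byte char #4 = 29.
Offset 12: leading byte 0xF0 = 11110000 → 4-byte char #5 = F0 A9 B5 9B.
Leading byte 0xF0 = 11110000 matches 11110xxx → 4-byte sequence.
Byte 1: 0xF0 = 11110000, payload 000 (3 bits).
Byte 2: 0xA9 = 10101001 (10xxxxxx ✓), payload 101001.
Byte 3: 0xB5 = 10110101 (10xxxxxx ✓), payload 110101.
Byte 4: 0x9B = 10011011 (10xxxxxx ✓), payload 011011.
Concatenate: 000101001110101011011 = 0x29D5B (21 bits → U+29D5B).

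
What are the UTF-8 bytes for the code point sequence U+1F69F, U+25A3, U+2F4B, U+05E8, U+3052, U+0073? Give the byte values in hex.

U+1F69F: 4-byte form → F0 9F 9A 9F.
U+25A3: 3-byte form → E2 96 A3.
U+2F4B: 3-byte form → E2 BD 8B.
U+05E8: 2-byte form → D7 A8.
U+3052: 3-byte form → E3 81 92.
U+0073: 1-byte form → 73.
Concatenated (16 bytes): F0 9F 9A 9F E2 96 A3 E2 BD 8B D7 A8 E3 81 92 73.

F0 9F 9A 9F E2 96 A3 E2 BD 8B D7 A8 E3 81 92 73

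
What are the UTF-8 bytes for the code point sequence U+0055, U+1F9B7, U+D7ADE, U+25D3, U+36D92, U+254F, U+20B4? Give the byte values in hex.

U+0055: 1-byte form → 55.
U+1F9B7: 4-byte form → F0 9F A6 B7.
U+D7ADE: 4-byte form → F3 97 AB 9E.
U+25D3: 3-byte form → E2 97 93.
U+36D92: 4-byte form → F0 B6 B6 92.
U+254F: 3-byte form → E2 95 8F.
U+20B4: 3-byte form → E2 82 B4.
Concatenated (22 bytes): 55 F0 9F A6 B7 F3 97 AB 9E E2 97 93 F0 B6 B6 92 E2 95 8F E2 82 B4.

55 F0 9F A6 B7 F3 97 AB 9E E2 97 93 F0 B6 B6 92 E2 95 8F E2 82 B4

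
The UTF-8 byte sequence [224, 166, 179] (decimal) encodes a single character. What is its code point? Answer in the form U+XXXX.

U+09B3

Leading byte 0xE0 = 11100000 matches 1110xxxx → 3-byte sequence.
Byte 1: 0xE0 = 11100000, payload 0000 (4 bits).
Byte 2: 0xA6 = 10100110 (10xxxxxx ✓), payload 100110.
Byte 3: 0xB3 = 10110011 (10xxxxxx ✓), payload 110011.
Concatenate: 0000100110110011 = 0x9B3 (16 bits → U+09B3).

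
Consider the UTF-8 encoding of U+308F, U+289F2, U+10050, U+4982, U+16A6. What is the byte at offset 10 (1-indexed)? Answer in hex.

1-indexed offset 10 is 0-indexed offset 9.
U+308F → 3-byte form E3 82 8F at offsets 0–2.
U+289F2 → 4-byte form F0 A8 A7 B2 at offsets 3–6.
U+10050 → 4-byte form F0 90 81 90 at offsets 7–10.
Offset 9 falls in char 3's range; it's byte 3 of F0 90 81 90 = 0x81.

0x81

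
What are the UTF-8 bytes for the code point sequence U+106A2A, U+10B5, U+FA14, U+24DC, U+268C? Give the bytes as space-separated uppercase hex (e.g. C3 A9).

F4 86 A8 AA E1 82 B5 EF A8 94 E2 93 9C E2 9A 8C

U+106A2A: 4-byte form → F4 86 A8 AA.
U+10B5: 3-byte form → E1 82 B5.
U+FA14: 3-byte form → EF A8 94.
U+24DC: 3-byte form → E2 93 9C.
U+268C: 3-byte form → E2 9A 8C.
Concatenated (16 bytes): F4 86 A8 AA E1 82 B5 EF A8 94 E2 93 9C E2 9A 8C.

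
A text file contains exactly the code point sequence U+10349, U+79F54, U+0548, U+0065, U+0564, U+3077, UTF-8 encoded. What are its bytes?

U+10349: 4-byte form → F0 90 8D 89.
U+79F54: 4-byte form → F1 B9 BD 94.
U+0548: 2-byte form → D5 88.
U+0065: 1-byte form → 65.
U+0564: 2-byte form → D5 A4.
U+3077: 3-byte form → E3 81 B7.
Concatenated (16 bytes): F0 90 8D 89 F1 B9 BD 94 D5 88 65 D5 A4 E3 81 B7.

F0 90 8D 89 F1 B9 BD 94 D5 88 65 D5 A4 E3 81 B7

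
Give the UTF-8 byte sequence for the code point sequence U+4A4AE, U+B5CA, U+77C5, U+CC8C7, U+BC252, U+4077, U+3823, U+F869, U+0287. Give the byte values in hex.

F1 8A 92 AE EB 97 8A E7 9F 85 F3 8C A3 87 F2 BC 89 92 E4 81 B7 E3 A0 A3 EF A1 A9 CA 87

U+4A4AE: 4-byte form → F1 8A 92 AE.
U+B5CA: 3-byte form → EB 97 8A.
U+77C5: 3-byte form → E7 9F 85.
U+CC8C7: 4-byte form → F3 8C A3 87.
U+BC252: 4-byte form → F2 BC 89 92.
U+4077: 3-byte form → E4 81 B7.
U+3823: 3-byte form → E3 A0 A3.
U+F869: 3-byte form → EF A1 A9.
U+0287: 2-byte form → CA 87.
Concatenated (29 bytes): F1 8A 92 AE EB 97 8A E7 9F 85 F3 8C A3 87 F2 BC 89 92 E4 81 B7 E3 A0 A3 EF A1 A9 CA 87.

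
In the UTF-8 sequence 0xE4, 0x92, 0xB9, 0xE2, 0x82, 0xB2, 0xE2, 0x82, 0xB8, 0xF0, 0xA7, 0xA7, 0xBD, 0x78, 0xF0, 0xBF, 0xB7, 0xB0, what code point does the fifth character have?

Offset 0: leading byte 0xE4 = 11100100 → 3-byte char #1 = E4 92 B9.
Offset 3: leading byte 0xE2 = 11100010 → 3-byte char #2 = E2 82 B2.
Offset 6: leading byte 0xE2 = 11100010 → 3-byte char #3 = E2 82 B8.
Offset 9: leading byte 0xF0 = 11110000 → 4-byte char #4 = F0 A7 A7 BD.
Offset 13: leading byte 0x78 = 01111000 → 1-byte char #5 = 78.
Leading byte 0x78 = 01111000 matches 0xxxxxxx → 1-byte sequence.
Byte 1: 0x78 = 01111000, payload 1111000 (7 bits).
Concatenate: 1111000 = 0x78 (7 bits → U+0078).

U+0078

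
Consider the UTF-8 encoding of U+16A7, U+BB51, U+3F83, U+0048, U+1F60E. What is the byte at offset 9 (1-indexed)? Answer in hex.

0x83

1-indexed offset 9 is 0-indexed offset 8.
U+16A7 → 3-byte form E1 9A A7 at offsets 0–2.
U+BB51 → 3-byte form EB AD 91 at offsets 3–5.
U+3F83 → 3-byte form E3 BE 83 at offsets 6–8.
Offset 8 falls in char 3's range; it's byte 3 of E3 BE 83 = 0x83.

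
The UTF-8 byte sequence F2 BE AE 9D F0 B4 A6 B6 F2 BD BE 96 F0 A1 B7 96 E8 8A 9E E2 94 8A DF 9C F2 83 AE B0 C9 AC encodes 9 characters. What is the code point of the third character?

U+BDF96

Offset 0: leading byte 0xF2 = 11110010 → 4-byte char #1 = F2 BE AE 9D.
Offset 4: leading byte 0xF0 = 11110000 → 4-byte char #2 = F0 B4 A6 B6.
Offset 8: leading byte 0xF2 = 11110010 → 4-byte char #3 = F2 BD BE 96.
Leading byte 0xF2 = 11110010 matches 11110xxx → 4-byte sequence.
Byte 1: 0xF2 = 11110010, payload 010 (3 bits).
Byte 2: 0xBD = 10111101 (10xxxxxx ✓), payload 111101.
Byte 3: 0xBE = 10111110 (10xxxxxx ✓), payload 111110.
Byte 4: 0x96 = 10010110 (10xxxxxx ✓), payload 010110.
Concatenate: 010111101111110010110 = 0xBDF96 (21 bits → U+BDF96).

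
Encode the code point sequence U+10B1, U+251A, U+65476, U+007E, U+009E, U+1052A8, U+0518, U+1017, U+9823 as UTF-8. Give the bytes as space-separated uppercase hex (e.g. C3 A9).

U+10B1: 3-byte form → E1 82 B1.
U+251A: 3-byte form → E2 94 9A.
U+65476: 4-byte form → F1 A5 91 B6.
U+007E: 1-byte form → 7E.
U+009E: 2-byte form → C2 9E.
U+1052A8: 4-byte form → F4 85 8A A8.
U+0518: 2-byte form → D4 98.
U+1017: 3-byte form → E1 80 97.
U+9823: 3-byte form → E9 A0 A3.
Concatenated (25 bytes): E1 82 B1 E2 94 9A F1 A5 91 B6 7E C2 9E F4 85 8A A8 D4 98 E1 80 97 E9 A0 A3.

E1 82 B1 E2 94 9A F1 A5 91 B6 7E C2 9E F4 85 8A A8 D4 98 E1 80 97 E9 A0 A3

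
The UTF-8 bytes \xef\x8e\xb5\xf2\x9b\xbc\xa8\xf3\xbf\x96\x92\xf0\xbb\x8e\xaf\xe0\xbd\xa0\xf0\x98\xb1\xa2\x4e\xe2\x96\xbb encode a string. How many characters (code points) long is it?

8

Byte at offset 0: 0xEF = 11101111 → 3-byte char (#1). Advance 3.
Byte at offset 3: 0xF2 = 11110010 → 4-byte char (#2). Advance 4.
Byte at offset 7: 0xF3 = 11110011 → 4-byte char (#3). Advance 4.
Byte at offset 11: 0xF0 = 11110000 → 4-byte char (#4). Advance 4.
Byte at offset 15: 0xE0 = 11100000 → 3-byte char (#5). Advance 3.
Byte at offset 18: 0xF0 = 11110000 → 4-byte char (#6). Advance 4.
Byte at offset 22: 0x4E = 01001110 → 1-byte char (#7). Advance 1.
Byte at offset 23: 0xE2 = 11100010 → 3-byte char (#8). Advance 3.
Reached end at offset 26 after 8 code points.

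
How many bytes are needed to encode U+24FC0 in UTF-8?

4

U+24FC0 = 0x24FC0. UTF-8 uses 1 byte below 0x80, 2 below 0x800, 3 below 0x10000, 4 up to 0x10FFFF. 0x24FC0 is in U+10000–U+10FFFF → 4 bytes.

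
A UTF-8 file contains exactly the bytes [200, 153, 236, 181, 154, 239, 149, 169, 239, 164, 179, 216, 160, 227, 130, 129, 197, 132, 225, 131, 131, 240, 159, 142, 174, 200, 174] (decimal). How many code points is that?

Byte at offset 0: 0xC8 = 11001000 → 2-byte char (#1). Advance 2.
Byte at offset 2: 0xEC = 11101100 → 3-byte char (#2). Advance 3.
Byte at offset 5: 0xEF = 11101111 → 3-byte char (#3). Advance 3.
Byte at offset 8: 0xEF = 11101111 → 3-byte char (#4). Advance 3.
Byte at offset 11: 0xD8 = 11011000 → 2-byte char (#5). Advance 2.
Byte at offset 13: 0xE3 = 11100011 → 3-byte char (#6). Advance 3.
Byte at offset 16: 0xC5 = 11000101 → 2-byte char (#7). Advance 2.
Byte at offset 18: 0xE1 = 11100001 → 3-byte char (#8). Advance 3.
Byte at offset 21: 0xF0 = 11110000 → 4-byte char (#9). Advance 4.
Byte at offset 25: 0xC8 = 11001000 → 2-byte char (#10). Advance 2.
Reached end at offset 27 after 10 code points.

10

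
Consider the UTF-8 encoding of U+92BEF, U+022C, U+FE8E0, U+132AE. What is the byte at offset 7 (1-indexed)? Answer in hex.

1-indexed offset 7 is 0-indexed offset 6.
U+92BEF → 4-byte form F2 92 AF AF at offsets 0–3.
U+022C → 2-byte form C8 AC at offsets 4–5.
U+FE8E0 → 4-byte form F3 BE A3 A0 at offsets 6–9.
Offset 6 falls in char 3's range; it's byte 1 of F3 BE A3 A0 = 0xF3.

0xF3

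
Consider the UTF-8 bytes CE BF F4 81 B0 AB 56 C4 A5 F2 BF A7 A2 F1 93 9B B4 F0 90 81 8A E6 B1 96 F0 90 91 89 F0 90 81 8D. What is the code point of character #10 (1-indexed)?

U+1004D

Offset 0: leading byte 0xCE = 11001110 → 2-byte char #1 = CE BF.
Offset 2: leading byte 0xF4 = 11110100 → 4-byte char #2 = F4 81 B0 AB.
Offset 6: leading byte 0x56 = 01010110 → 1-byte char #3 = 56.
Offset 7: leading byte 0xC4 = 11000100 → 2-byte char #4 = C4 A5.
Offset 9: leading byte 0xF2 = 11110010 → 4-byte char #5 = F2 BF A7 A2.
Offset 13: leading byte 0xF1 = 11110001 → 4-byte char #6 = F1 93 9B B4.
Offset 17: leading byte 0xF0 = 11110000 → 4-byte char #7 = F0 90 81 8A.
Offset 21: leading byte 0xE6 = 11100110 → 3-byte char #8 = E6 B1 96.
Offset 24: leading byte 0xF0 = 11110000 → 4-byte char #9 = F0 90 91 89.
Offset 28: leading byte 0xF0 = 11110000 → 4-byte char #10 = F0 90 81 8D.
Leading byte 0xF0 = 11110000 matches 11110xxx → 4-byte sequence.
Byte 1: 0xF0 = 11110000, payload 000 (3 bits).
Byte 2: 0x90 = 10010000 (10xxxxxx ✓), payload 010000.
Byte 3: 0x81 = 10000001 (10xxxxxx ✓), payload 000001.
Byte 4: 0x8D = 10001101 (10xxxxxx ✓), payload 001101.
Concatenate: 000010000000001001101 = 0x1004D (21 bits → U+1004D).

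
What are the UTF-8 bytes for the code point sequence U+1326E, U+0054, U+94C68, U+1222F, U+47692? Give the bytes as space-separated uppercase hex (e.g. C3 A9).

F0 93 89 AE 54 F2 94 B1 A8 F0 92 88 AF F1 87 9A 92

U+1326E: 4-byte form → F0 93 89 AE.
U+0054: 1-byte form → 54.
U+94C68: 4-byte form → F2 94 B1 A8.
U+1222F: 4-byte form → F0 92 88 AF.
U+47692: 4-byte form → F1 87 9A 92.
Concatenated (17 bytes): F0 93 89 AE 54 F2 94 B1 A8 F0 92 88 AF F1 87 9A 92.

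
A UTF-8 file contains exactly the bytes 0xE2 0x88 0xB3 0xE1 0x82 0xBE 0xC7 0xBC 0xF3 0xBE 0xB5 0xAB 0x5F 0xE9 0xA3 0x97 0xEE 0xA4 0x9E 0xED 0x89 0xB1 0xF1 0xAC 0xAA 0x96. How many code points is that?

Byte at offset 0: 0xE2 = 11100010 → 3-byte char (#1). Advance 3.
Byte at offset 3: 0xE1 = 11100001 → 3-byte char (#2). Advance 3.
Byte at offset 6: 0xC7 = 11000111 → 2-byte char (#3). Advance 2.
Byte at offset 8: 0xF3 = 11110011 → 4-byte char (#4). Advance 4.
Byte at offset 12: 0x5F = 01011111 → 1-byte char (#5). Advance 1.
Byte at offset 13: 0xE9 = 11101001 → 3-byte char (#6). Advance 3.
Byte at offset 16: 0xEE = 11101110 → 3-byte char (#7). Advance 3.
Byte at offset 19: 0xED = 11101101 → 3-byte char (#8). Advance 3.
Byte at offset 22: 0xF1 = 11110001 → 4-byte char (#9). Advance 4.
Reached end at offset 26 after 9 code points.

9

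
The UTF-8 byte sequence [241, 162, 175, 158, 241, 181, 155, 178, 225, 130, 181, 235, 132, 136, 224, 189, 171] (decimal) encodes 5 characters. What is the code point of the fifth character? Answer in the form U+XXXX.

U+0F6B

Offset 0: leading byte 0xF1 = 11110001 → 4-byte char #1 = F1 A2 AF 9E.
Offset 4: leading byte 0xF1 = 11110001 → 4-byte char #2 = F1 B5 9B B2.
Offset 8: leading byte 0xE1 = 11100001 → 3-byte char #3 = E1 82 B5.
Offset 11: leading byte 0xEB = 11101011 → 3-byte char #4 = EB 84 88.
Offset 14: leading byte 0xE0 = 11100000 → 3-byte char #5 = E0 BD AB.
Leading byte 0xE0 = 11100000 matches 1110xxxx → 3-byte sequence.
Byte 1: 0xE0 = 11100000, payload 0000 (4 bits).
Byte 2: 0xBD = 10111101 (10xxxxxx ✓), payload 111101.
Byte 3: 0xAB = 10101011 (10xxxxxx ✓), payload 101011.
Concatenate: 0000111101101011 = 0xF6B (16 bits → U+0F6B).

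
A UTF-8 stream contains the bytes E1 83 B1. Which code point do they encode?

U+10F1

Leading byte 0xE1 = 11100001 matches 1110xxxx → 3-byte sequence.
Byte 1: 0xE1 = 11100001, payload 0001 (4 bits).
Byte 2: 0x83 = 10000011 (10xxxxxx ✓), payload 000011.
Byte 3: 0xB1 = 10110001 (10xxxxxx ✓), payload 110001.
Concatenate: 0001000011110001 = 0x10F1 (16 bits → U+10F1).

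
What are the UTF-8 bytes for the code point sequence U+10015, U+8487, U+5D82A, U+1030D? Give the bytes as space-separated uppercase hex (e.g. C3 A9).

U+10015: 4-byte form → F0 90 80 95.
U+8487: 3-byte form → E8 92 87.
U+5D82A: 4-byte form → F1 9D A0 AA.
U+1030D: 4-byte form → F0 90 8C 8D.
Concatenated (15 bytes): F0 90 80 95 E8 92 87 F1 9D A0 AA F0 90 8C 8D.

F0 90 80 95 E8 92 87 F1 9D A0 AA F0 90 8C 8D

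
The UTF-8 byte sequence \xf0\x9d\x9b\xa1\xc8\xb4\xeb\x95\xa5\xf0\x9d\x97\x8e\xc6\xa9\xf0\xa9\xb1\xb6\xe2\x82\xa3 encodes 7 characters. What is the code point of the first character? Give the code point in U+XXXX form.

U+1D6E1

Offset 0: leading byte 0xF0 = 11110000 → 4-byte char #1 = F0 9D 9B A1.
Leading byte 0xF0 = 11110000 matches 11110xxx → 4-byte sequence.
Byte 1: 0xF0 = 11110000, payload 000 (3 bits).
Byte 2: 0x9D = 10011101 (10xxxxxx ✓), payload 011101.
Byte 3: 0x9B = 10011011 (10xxxxxx ✓), payload 011011.
Byte 4: 0xA1 = 10100001 (10xxxxxx ✓), payload 100001.
Concatenate: 000011101011011100001 = 0x1D6E1 (21 bits → U+1D6E1).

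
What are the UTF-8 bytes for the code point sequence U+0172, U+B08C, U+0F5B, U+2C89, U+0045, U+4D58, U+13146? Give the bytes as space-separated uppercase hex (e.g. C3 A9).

C5 B2 EB 82 8C E0 BD 9B E2 B2 89 45 E4 B5 98 F0 93 85 86

U+0172: 2-byte form → C5 B2.
U+B08C: 3-byte form → EB 82 8C.
U+0F5B: 3-byte form → E0 BD 9B.
U+2C89: 3-byte form → E2 B2 89.
U+0045: 1-byte form → 45.
U+4D58: 3-byte form → E4 B5 98.
U+13146: 4-byte form → F0 93 85 86.
Concatenated (19 bytes): C5 B2 EB 82 8C E0 BD 9B E2 B2 89 45 E4 B5 98 F0 93 85 86.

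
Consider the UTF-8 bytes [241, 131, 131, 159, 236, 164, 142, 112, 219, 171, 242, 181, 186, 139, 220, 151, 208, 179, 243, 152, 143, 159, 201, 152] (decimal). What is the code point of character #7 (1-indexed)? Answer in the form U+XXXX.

U+0433

Offset 0: leading byte 0xF1 = 11110001 → 4-byte char #1 = F1 83 83 9F.
Offset 4: leading byte 0xEC = 11101100 → 3-byte char #2 = EC A4 8E.
Offset 7: leading byte 0x70 = 01110000 → 1-byte char #3 = 70.
Offset 8: leading byte 0xDB = 11011011 → 2-byte char #4 = DB AB.
Offset 10: leading byte 0xF2 = 11110010 → 4-byte char #5 = F2 B5 BA 8B.
Offset 14: leading byte 0xDC = 11011100 → 2-byte char #6 = DC 97.
Offset 16: leading byte 0xD0 = 11010000 → 2-byte char #7 = D0 B3.
Leading byte 0xD0 = 11010000 matches 110xxxxx → 2-byte sequence.
Byte 1: 0xD0 = 11010000, payload 10000 (5 bits).
Byte 2: 0xB3 = 10110011 (10xxxxxx ✓), payload 110011.
Concatenate: 10000110011 = 0x433 (11 bits → U+0433).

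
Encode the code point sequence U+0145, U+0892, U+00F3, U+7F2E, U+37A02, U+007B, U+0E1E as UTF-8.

U+0145: 2-byte form → C5 85.
U+0892: 3-byte form → E0 A2 92.
U+00F3: 2-byte form → C3 B3.
U+7F2E: 3-byte form → E7 BC AE.
U+37A02: 4-byte form → F0 B7 A8 82.
U+007B: 1-byte form → 7B.
U+0E1E: 3-byte form → E0 B8 9E.
Concatenated (18 bytes): C5 85 E0 A2 92 C3 B3 E7 BC AE F0 B7 A8 82 7B E0 B8 9E.

C5 85 E0 A2 92 C3 B3 E7 BC AE F0 B7 A8 82 7B E0 B8 9E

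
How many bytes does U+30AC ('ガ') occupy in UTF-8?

3

U+30AC = 0x30AC. UTF-8 uses 1 byte below 0x80, 2 below 0x800, 3 below 0x10000, 4 up to 0x10FFFF. 0x30AC is in U+0800–U+FFFF → 3 bytes.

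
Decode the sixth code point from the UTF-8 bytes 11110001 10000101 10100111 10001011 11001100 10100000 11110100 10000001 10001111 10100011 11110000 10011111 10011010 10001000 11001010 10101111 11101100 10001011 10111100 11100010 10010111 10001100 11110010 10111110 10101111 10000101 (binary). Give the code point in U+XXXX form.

U+C2FC

Offset 0: leading byte 0xF1 = 11110001 → 4-byte char #1 = F1 85 A7 8B.
Offset 4: leading byte 0xCC = 11001100 → 2-byte char #2 = CC A0.
Offset 6: leading byte 0xF4 = 11110100 → 4-byte char #3 = F4 81 8F A3.
Offset 10: leading byte 0xF0 = 11110000 → 4-byte char #4 = F0 9F 9A 88.
Offset 14: leading byte 0xCA = 11001010 → 2-byte char #5 = CA AF.
Offset 16: leading byte 0xEC = 11101100 → 3-byte char #6 = EC 8B BC.
Leading byte 0xEC = 11101100 matches 1110xxxx → 3-byte sequence.
Byte 1: 0xEC = 11101100, payload 1100 (4 bits).
Byte 2: 0x8B = 10001011 (10xxxxxx ✓), payload 001011.
Byte 3: 0xBC = 10111100 (10xxxxxx ✓), payload 111100.
Concatenate: 1100001011111100 = 0xC2FC (16 bits → U+C2FC).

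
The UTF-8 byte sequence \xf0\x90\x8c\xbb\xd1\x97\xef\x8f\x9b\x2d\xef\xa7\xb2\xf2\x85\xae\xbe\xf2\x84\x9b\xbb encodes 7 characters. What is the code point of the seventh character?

Offset 0: leading byte 0xF0 = 11110000 → 4-byte char #1 = F0 90 8C BB.
Offset 4: leading byte 0xD1 = 11010001 → 2-byte char #2 = D1 97.
Offset 6: leading byte 0xEF = 11101111 → 3-byte char #3 = EF 8F 9B.
Offset 9: leading byte 0x2D = 00101101 → 1-byte char #4 = 2D.
Offset 10: leading byte 0xEF = 11101111 → 3-byte char #5 = EF A7 B2.
Offset 13: leading byte 0xF2 = 11110010 → 4-byte char #6 = F2 85 AE BE.
Offset 17: leading byte 0xF2 = 11110010 → 4-byte char #7 = F2 84 9B BB.
Leading byte 0xF2 = 11110010 matches 11110xxx → 4-byte sequence.
Byte 1: 0xF2 = 11110010, payload 010 (3 bits).
Byte 2: 0x84 = 10000100 (10xxxxxx ✓), payload 000100.
Byte 3: 0x9B = 10011011 (10xxxxxx ✓), payload 011011.
Byte 4: 0xBB = 10111011 (10xxxxxx ✓), payload 111011.
Concatenate: 010000100011011111011 = 0x846FB (21 bits → U+846FB).

U+846FB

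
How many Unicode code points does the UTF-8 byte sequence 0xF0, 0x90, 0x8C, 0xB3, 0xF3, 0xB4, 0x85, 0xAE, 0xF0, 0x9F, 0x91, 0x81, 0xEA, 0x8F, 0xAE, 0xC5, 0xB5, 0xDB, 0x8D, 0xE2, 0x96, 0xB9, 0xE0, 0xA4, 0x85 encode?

Byte at offset 0: 0xF0 = 11110000 → 4-byte char (#1). Advance 4.
Byte at offset 4: 0xF3 = 11110011 → 4-byte char (#2). Advance 4.
Byte at offset 8: 0xF0 = 11110000 → 4-byte char (#3). Advance 4.
Byte at offset 12: 0xEA = 11101010 → 3-byte char (#4). Advance 3.
Byte at offset 15: 0xC5 = 11000101 → 2-byte char (#5). Advance 2.
Byte at offset 17: 0xDB = 11011011 → 2-byte char (#6). Advance 2.
Byte at offset 19: 0xE2 = 11100010 → 3-byte char (#7). Advance 3.
Byte at offset 22: 0xE0 = 11100000 → 3-byte char (#8). Advance 3.
Reached end at offset 25 after 8 code points.

8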